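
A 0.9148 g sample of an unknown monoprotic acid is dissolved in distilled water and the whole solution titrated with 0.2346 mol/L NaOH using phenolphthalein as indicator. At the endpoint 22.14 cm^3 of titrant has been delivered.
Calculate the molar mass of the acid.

n(NaOH) = 0.02214 L × 0.2346 mol/L = 5.194 × 10^-3 mol
n(HA) = 5.194 × 10^-3 mol (1:1 ratio)
M = m / n = 0.9148 g / 5.194 × 10^-3 mol = 176.1 g/mol

176.1 g/mol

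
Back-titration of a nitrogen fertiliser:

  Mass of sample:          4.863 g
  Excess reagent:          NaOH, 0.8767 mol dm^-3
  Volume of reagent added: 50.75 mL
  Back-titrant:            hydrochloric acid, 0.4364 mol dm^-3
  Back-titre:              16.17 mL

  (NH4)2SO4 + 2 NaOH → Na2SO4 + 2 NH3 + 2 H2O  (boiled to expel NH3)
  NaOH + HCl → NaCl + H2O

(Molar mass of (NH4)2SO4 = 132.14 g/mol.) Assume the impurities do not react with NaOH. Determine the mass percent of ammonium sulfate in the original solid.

n(NaOH) added = 0.05075 × 0.8767 = 0.04449 mol
n(HCl) used in back-titration = 0.01617 × 0.4364 = 7.057 × 10^-3 mol
n(NaOH) left over = 7.057 × 10^-3 mol (1:1 ratio)
n(NaOH) consumed by analyte = 0.04449 − 7.057 × 10^-3 = 0.03744 mol
From the 1:2 ratio, n((NH4)2SO4) = 1/2 × 0.03744 = 0.01872 mol
mass of (NH4)2SO4 = 0.01872 × 132.14 = 2.473 g
% (NH4)2SO4 = 2.473 / 4.863 × 100 = 50.86 %

50.86 %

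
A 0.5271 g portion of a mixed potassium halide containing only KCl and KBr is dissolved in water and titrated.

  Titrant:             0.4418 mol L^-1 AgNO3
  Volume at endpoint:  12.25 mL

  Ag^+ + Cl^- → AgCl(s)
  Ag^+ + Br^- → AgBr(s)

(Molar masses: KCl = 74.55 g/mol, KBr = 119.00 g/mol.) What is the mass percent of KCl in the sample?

n(AgNO3) = 0.01225 × 0.4418 = 5.412 × 10^-3 mol
Let x = n(KCl), y = n(KBr).
Titrant: 1x + 1y = 5.412 × 10^-3;  mass: 74.55x + 119.00y = 0.5271
Solving, x = 2.631 × 10^-3 mol, y = 2.781 × 10^-3 mol
mass of KCl = 2.631 × 10^-3 × 74.55 = 0.1961 g
% KCl = 0.1961 / 0.5271 × 100 = 37.21 %

37.21 %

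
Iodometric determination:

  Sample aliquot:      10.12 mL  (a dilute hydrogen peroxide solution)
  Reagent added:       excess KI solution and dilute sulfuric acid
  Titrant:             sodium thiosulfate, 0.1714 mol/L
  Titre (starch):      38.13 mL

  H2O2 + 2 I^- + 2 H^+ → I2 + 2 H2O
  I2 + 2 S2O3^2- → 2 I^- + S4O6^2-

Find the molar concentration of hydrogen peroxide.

n(S2O3^2-) = 0.03813 × 0.1714 = 6.535 × 10^-3 mol
n(I2) = n(S2O3^2-)/2 = 3.268 × 10^-3 mol
n(H2O2) in the aliquot = 3.268 × 10^-3 mol (1:1 ratio)
[H2O2] = 3.268 × 10^-3 / 0.01012 = 0.3229 mol/L

0.3229 mol/L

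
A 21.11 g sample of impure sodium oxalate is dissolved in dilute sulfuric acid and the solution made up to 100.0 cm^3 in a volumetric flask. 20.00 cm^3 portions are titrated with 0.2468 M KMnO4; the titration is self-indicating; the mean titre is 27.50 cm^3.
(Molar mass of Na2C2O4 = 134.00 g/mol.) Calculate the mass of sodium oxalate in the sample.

11.37 g

2 MnO4^- + 5 C2O4^2- + 16 H^+ → 2 Mn^2+ + 10 CO2 + 8 H2O
n(KMnO4) per titration = 0.02750 × 0.2468 = 6.787 × 10^-3 mol
From the 5:2 ratio, n(Na2C2O4) in each aliquot = 5/2 × 6.787 × 10^-3 = 0.01697 mol
n(Na2C2O4) in the whole flask = 0.01697 × 100.0/20.00 = 0.08484 mol
mass of Na2C2O4 = 0.08484 × 134.00 = 11.37 g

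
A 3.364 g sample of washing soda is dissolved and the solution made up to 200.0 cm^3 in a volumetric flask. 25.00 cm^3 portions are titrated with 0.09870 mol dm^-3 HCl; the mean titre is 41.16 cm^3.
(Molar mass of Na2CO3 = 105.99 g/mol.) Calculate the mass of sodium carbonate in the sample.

Na2CO3 + 2 HCl → 2 NaCl + H2O + CO2
n(HCl) per titration = 0.04116 × 0.09870 = 4.062 × 10^-3 mol
From the 1:2 ratio, n(Na2CO3) in each aliquot = 1/2 × 4.062 × 10^-3 = 2.031 × 10^-3 mol
n(Na2CO3) in the whole flask = 2.031 × 10^-3 × 200.0/25.00 = 0.01625 mol
mass of Na2CO3 = 0.01625 × 105.99 = 1.722 g

1.722 g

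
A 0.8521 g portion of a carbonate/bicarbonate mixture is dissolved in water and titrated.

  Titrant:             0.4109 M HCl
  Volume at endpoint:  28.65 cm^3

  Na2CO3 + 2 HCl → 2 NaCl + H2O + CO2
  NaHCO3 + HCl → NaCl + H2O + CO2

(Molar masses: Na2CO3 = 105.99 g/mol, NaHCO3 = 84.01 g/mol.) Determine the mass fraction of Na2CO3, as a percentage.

n(HCl) = 0.02865 × 0.4109 = 0.01177 mol
Let x = n(Na2CO3), y = n(NaHCO3).
Titrant: 2x + 1y = 0.01177;  mass: 105.99x + 84.01y = 0.8521
Solving, x = 2.207 × 10^-3 mol, y = 7.359 × 10^-3 mol
mass of Na2CO3 = 2.207 × 10^-3 × 105.99 = 0.2339 g
% Na2CO3 = 0.2339 / 0.8521 × 100 = 27.45 %

27.45 %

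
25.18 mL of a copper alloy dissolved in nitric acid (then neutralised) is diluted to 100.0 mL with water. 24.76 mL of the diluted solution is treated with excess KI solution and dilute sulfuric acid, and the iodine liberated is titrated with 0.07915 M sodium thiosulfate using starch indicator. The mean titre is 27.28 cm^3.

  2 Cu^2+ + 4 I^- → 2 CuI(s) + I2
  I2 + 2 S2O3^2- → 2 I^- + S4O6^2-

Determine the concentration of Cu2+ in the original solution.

n(S2O3^2-) = 0.02728 × 0.07915 = 2.159 × 10^-3 mol
n(I2) = n(S2O3^2-)/2 = 1.080 × 10^-3 mol
From the 2:1 ratio, n(Cu2+) in the aliquot = 2/1 × 1.080 × 10^-3 = 2.159 × 10^-3 mol
[Cu2+]_dilute = 2.159 × 10^-3 / 0.02476 = 0.08721 mol/L
[Cu2+]_original = 0.08721 × 100.0/25.18 = 0.3463 mol/L

0.3463 M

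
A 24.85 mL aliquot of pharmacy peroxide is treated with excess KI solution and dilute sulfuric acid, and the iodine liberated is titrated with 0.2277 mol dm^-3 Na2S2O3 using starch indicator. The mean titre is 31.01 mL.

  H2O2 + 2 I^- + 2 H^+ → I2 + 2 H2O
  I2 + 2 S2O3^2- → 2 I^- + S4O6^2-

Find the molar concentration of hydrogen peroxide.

n(S2O3^2-) = 0.03101 × 0.2277 = 7.061 × 10^-3 mol
n(I2) = n(S2O3^2-)/2 = 3.530 × 10^-3 mol
n(H2O2) in the aliquot = 3.530 × 10^-3 mol (1:1 ratio)
[H2O2] = 3.530 × 10^-3 / 0.02485 = 0.1421 mol/L

0.1421 mol/L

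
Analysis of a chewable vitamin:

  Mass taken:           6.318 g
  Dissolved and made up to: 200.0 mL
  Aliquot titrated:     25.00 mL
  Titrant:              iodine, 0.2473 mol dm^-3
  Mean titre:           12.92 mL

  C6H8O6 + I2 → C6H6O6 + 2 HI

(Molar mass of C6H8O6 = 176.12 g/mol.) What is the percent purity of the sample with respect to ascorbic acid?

71.25 %

n(I2) per titration = 0.01292 × 0.2473 = 3.195 × 10^-3 mol
n(C6H8O6) in each aliquot = 3.195 × 10^-3 mol (1:1 ratio)
n(C6H8O6) in the whole flask = 3.195 × 10^-3 × 200.0/25.00 = 0.02556 mol
mass of C6H8O6 = 0.02556 × 176.12 = 4.502 g
% C6H8O6 = 4.502 / 6.318 × 100 = 71.25 %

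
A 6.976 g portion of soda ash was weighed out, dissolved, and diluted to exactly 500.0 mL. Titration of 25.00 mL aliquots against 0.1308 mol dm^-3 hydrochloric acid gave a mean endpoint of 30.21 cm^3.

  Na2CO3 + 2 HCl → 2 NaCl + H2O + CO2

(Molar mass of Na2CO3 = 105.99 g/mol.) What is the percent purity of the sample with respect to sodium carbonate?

n(HCl) per titration = 0.03021 × 0.1308 = 3.951 × 10^-3 mol
From the 1:2 ratio, n(Na2CO3) in each aliquot = 1/2 × 3.951 × 10^-3 = 1.976 × 10^-3 mol
n(Na2CO3) in the whole flask = 1.976 × 10^-3 × 500.0/25.00 = 0.03951 mol
mass of Na2CO3 = 0.03951 × 105.99 = 4.188 g
% Na2CO3 = 4.188 / 6.976 × 100 = 60.04 %

60.04 %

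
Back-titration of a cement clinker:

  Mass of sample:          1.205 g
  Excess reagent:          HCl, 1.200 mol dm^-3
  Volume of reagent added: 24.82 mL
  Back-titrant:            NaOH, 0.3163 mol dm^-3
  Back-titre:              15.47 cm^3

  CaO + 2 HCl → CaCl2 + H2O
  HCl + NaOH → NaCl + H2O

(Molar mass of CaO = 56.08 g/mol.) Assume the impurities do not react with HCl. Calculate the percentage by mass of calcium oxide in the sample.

n(HCl) added = 0.02482 × 1.200 = 0.02978 mol
n(NaOH) used in back-titration = 0.01547 × 0.3163 = 4.893 × 10^-3 mol
n(HCl) left over = 4.893 × 10^-3 mol (1:1 ratio)
n(HCl) consumed by analyte = 0.02978 − 4.893 × 10^-3 = 0.02489 mol
From the 1:2 ratio, n(CaO) = 1/2 × 0.02489 = 0.01245 mol
mass of CaO = 0.01245 × 56.08 = 0.6979 g
% CaO = 0.6979 / 1.205 × 100 = 57.92 %

57.92 %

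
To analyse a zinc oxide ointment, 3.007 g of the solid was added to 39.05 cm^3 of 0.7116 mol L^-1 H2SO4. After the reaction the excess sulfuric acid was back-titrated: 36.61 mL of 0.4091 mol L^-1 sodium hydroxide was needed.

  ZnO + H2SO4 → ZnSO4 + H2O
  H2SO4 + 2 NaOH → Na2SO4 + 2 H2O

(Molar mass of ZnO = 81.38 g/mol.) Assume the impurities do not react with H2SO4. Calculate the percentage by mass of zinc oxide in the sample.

54.94 %

n(H2SO4) added = 0.03905 × 0.7116 = 0.02779 mol
n(NaOH) used in back-titration = 0.03661 × 0.4091 = 0.01498 mol
From the 1:2 ratio, n(H2SO4) left over = 1/2 × 0.01498 = 7.489 × 10^-3 mol
n(H2SO4) consumed by analyte = 0.02779 − 7.489 × 10^-3 = 0.02030 mol
n(ZnO) = 0.02030 mol (1:1 ratio)
mass of ZnO = 0.02030 × 81.38 = 1.652 g
% ZnO = 1.652 / 3.007 × 100 = 54.94 %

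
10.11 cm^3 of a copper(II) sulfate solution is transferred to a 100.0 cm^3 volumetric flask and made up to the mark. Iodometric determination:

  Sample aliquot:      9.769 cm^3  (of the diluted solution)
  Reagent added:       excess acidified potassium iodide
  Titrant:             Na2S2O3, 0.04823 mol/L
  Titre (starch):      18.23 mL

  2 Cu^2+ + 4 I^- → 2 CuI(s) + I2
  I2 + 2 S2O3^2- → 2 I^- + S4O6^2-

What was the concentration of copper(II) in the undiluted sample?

n(S2O3^2-) = 0.01823 × 0.04823 = 8.792 × 10^-4 mol
n(I2) = n(S2O3^2-)/2 = 4.396 × 10^-4 mol
From the 2:1 ratio, n(Cu2+) in the aliquot = 2/1 × 4.396 × 10^-4 = 8.792 × 10^-4 mol
[Cu2+]_dilute = 8.792 × 10^-4 / 0.009769 = 0.09000 mol/L
[Cu2+]_original = 0.09000 × 100.0/10.11 = 0.8902 mol/L

0.8902 mol/L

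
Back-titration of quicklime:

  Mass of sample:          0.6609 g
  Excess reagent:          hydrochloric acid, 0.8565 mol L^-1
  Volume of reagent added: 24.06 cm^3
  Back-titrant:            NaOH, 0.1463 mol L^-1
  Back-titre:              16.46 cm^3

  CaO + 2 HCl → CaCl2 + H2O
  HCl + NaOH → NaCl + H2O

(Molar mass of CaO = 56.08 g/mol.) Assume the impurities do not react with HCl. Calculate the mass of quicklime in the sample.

n(HCl) added = 0.02406 × 0.8565 = 0.02061 mol
n(NaOH) used in back-titration = 0.01646 × 0.1463 = 2.408 × 10^-3 mol
n(HCl) left over = 2.408 × 10^-3 mol (1:1 ratio)
n(HCl) consumed by analyte = 0.02061 − 2.408 × 10^-3 = 0.01820 mol
From the 1:2 ratio, n(CaO) = 1/2 × 0.01820 = 9.100 × 10^-3 mol
mass of CaO = 9.100 × 10^-3 × 56.08 = 0.5103 g

0.5103 g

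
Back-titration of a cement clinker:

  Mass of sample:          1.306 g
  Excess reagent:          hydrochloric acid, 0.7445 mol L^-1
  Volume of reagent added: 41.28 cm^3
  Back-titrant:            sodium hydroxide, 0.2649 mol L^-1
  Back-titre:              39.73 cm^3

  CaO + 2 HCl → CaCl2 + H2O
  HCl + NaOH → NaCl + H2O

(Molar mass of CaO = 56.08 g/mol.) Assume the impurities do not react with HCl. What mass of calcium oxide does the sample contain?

0.5666 g

n(HCl) added = 0.04128 × 0.7445 = 0.03073 mol
n(NaOH) used in back-titration = 0.03973 × 0.2649 = 0.01052 mol
n(HCl) left over = 0.01052 mol (1:1 ratio)
n(HCl) consumed by analyte = 0.03073 − 0.01052 = 0.02021 mol
From the 1:2 ratio, n(CaO) = 1/2 × 0.02021 = 0.01010 mol
mass of CaO = 0.01010 × 56.08 = 0.5666 g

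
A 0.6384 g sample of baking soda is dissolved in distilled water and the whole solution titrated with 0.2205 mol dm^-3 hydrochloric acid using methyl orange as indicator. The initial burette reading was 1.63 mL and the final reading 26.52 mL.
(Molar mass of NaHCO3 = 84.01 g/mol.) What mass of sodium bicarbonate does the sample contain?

0.4611 g

NaHCO3 + HCl → NaCl + H2O + CO2
n(HCl) = 0.02489 L × 0.2205 mol/L = 5.488 × 10^-3 mol
n(NaHCO3) = 5.488 × 10^-3 mol (1:1 ratio)
mass of NaHCO3 = 5.488 × 10^-3 × 84.01 g/mol = 0.4611 g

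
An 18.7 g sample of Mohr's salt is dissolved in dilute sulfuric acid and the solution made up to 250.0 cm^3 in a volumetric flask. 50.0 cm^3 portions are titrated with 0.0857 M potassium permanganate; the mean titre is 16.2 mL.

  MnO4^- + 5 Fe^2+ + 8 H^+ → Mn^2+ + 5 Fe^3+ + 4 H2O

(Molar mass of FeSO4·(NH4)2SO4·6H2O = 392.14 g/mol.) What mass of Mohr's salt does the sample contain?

n(KMnO4) per titration = 0.0162 × 0.0857 = 1.39 × 10^-3 mol
From the 5:1 ratio, n(FeSO4·(NH4)2SO4·6H2O) in each aliquot = 5/1 × 1.39 × 10^-3 = 6.94 × 10^-3 mol
n(FeSO4·(NH4)2SO4·6H2O) in the whole flask = 6.94 × 10^-3 × 250.0/50.0 = 0.0347 mol
mass of FeSO4·(NH4)2SO4·6H2O = 0.0347 × 392.14 = 13.6 g

13.6 g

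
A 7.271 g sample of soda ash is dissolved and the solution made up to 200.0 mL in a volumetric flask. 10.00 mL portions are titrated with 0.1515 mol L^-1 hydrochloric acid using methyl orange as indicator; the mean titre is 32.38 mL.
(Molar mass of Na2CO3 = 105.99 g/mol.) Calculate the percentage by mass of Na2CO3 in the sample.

Na2CO3 + 2 HCl → 2 NaCl + H2O + CO2
n(HCl) per titration = 0.03238 × 0.1515 = 4.906 × 10^-3 mol
From the 1:2 ratio, n(Na2CO3) in each aliquot = 1/2 × 4.906 × 10^-3 = 2.453 × 10^-3 mol
n(Na2CO3) in the whole flask = 2.453 × 10^-3 × 200.0/10.00 = 0.04906 mol
mass of Na2CO3 = 0.04906 × 105.99 = 5.199 g
% Na2CO3 = 5.199 / 7.271 × 100 = 71.51 %

71.51 %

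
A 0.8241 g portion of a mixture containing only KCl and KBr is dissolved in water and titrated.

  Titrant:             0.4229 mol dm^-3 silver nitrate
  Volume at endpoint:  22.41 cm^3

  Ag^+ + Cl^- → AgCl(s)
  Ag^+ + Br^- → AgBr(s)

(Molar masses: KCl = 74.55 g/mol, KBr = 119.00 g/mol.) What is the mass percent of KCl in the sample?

61.80 %

n(AgNO3) = 0.02241 × 0.4229 = 9.477 × 10^-3 mol
Let x = n(KCl), y = n(KBr).
Titrant: 1x + 1y = 9.477 × 10^-3;  mass: 74.55x + 119.00y = 0.8241
Solving, x = 6.832 × 10^-3 mol, y = 2.645 × 10^-3 mol
mass of KCl = 6.832 × 10^-3 × 74.55 = 0.5093 g
% KCl = 0.5093 / 0.8241 × 100 = 61.80 %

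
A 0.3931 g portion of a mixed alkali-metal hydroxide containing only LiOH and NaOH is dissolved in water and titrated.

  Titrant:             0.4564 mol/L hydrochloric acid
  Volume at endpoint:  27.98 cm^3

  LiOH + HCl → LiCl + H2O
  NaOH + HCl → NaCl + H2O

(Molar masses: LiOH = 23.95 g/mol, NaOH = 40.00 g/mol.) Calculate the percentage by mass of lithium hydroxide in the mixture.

n(HCl) = 0.02798 × 0.4564 = 0.01277 mol
Let x = n(LiOH), y = n(NaOH).
Titrant: 1x + 1y = 0.01277;  mass: 23.95x + 40.00y = 0.3931
Solving, x = 7.334 × 10^-3 mol, y = 5.437 × 10^-3 mol
mass of LiOH = 7.334 × 10^-3 × 23.95 = 0.1756 g
% LiOH = 0.1756 / 0.3931 × 100 = 44.68 %

44.68 %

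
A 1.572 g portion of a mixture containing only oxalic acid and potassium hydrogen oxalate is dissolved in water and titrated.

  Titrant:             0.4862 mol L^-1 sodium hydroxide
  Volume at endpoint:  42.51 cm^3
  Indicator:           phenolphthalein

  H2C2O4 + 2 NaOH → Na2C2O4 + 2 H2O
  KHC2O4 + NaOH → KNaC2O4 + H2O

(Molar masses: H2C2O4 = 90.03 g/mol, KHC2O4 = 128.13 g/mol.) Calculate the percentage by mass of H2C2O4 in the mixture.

37.08 %

n(NaOH) = 0.04251 × 0.4862 = 0.02067 mol
Let x = n(H2C2O4), y = n(KHC2O4).
Titrant: 2x + 1y = 0.02067;  mass: 90.03x + 128.13y = 1.572
Solving, x = 6.474 × 10^-3 mol, y = 7.720 × 10^-3 mol
mass of H2C2O4 = 6.474 × 10^-3 × 90.03 = 0.5829 g
% H2C2O4 = 0.5829 / 1.572 × 100 = 37.08 %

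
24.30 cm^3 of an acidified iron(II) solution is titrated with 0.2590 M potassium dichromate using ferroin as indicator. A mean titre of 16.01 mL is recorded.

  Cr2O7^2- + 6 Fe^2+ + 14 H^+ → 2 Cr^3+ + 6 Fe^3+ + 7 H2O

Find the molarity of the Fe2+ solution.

n(K2Cr2O7) = 0.01601 L × 0.2590 mol/L = 4.147 × 10^-3 mol
From the 6:1 mole ratio, n(Fe2+) = 6/1 × 4.147 × 10^-3 = 0.02488 mol
[Fe2+] = 0.02488 mol / 0.02430 L = 1.024 mol/L

1.024 M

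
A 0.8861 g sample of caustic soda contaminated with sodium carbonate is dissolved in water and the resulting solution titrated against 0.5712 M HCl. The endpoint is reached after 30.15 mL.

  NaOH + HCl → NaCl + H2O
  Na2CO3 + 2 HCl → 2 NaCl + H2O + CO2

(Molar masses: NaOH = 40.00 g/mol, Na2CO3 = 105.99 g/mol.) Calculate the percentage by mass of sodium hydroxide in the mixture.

9.227 %

n(HCl) = 0.03015 × 0.5712 = 0.01722 mol
Let x = n(NaOH), y = n(Na2CO3).
Titrant: 1x + 2y = 0.01722;  mass: 40.00x + 105.99y = 0.8861
Solving, x = 2.044 × 10^-3 mol, y = 7.589 × 10^-3 mol
mass of NaOH = 2.044 × 10^-3 × 40.00 = 0.08176 g
% NaOH = 0.08176 / 0.8861 × 100 = 9.227 %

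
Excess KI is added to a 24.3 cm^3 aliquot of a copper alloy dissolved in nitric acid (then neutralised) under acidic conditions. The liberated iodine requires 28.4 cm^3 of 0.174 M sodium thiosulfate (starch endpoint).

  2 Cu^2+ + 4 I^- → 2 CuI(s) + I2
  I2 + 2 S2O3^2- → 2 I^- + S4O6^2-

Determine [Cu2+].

n(S2O3^2-) = 0.0284 × 0.174 = 4.94 × 10^-3 mol
n(I2) = n(S2O3^2-)/2 = 2.47 × 10^-3 mol
From the 2:1 ratio, n(Cu2+) in the aliquot = 2/1 × 2.47 × 10^-3 = 4.94 × 10^-3 mol
[Cu2+] = 4.94 × 10^-3 / 0.0243 = 0.203 mol/L

0.203 M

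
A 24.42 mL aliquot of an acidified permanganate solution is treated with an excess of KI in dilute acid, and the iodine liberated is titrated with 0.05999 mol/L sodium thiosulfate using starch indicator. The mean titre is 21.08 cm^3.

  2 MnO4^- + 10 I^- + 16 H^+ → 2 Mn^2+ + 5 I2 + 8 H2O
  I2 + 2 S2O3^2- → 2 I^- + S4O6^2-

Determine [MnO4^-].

n(S2O3^2-) = 0.02108 × 0.05999 = 1.265 × 10^-3 mol
n(I2) = n(S2O3^2-)/2 = 6.323 × 10^-4 mol
From the 2:5 ratio, n(MnO4^-) in the aliquot = 2/5 × 6.323 × 10^-4 = 2.529 × 10^-4 mol
[MnO4^-] = 2.529 × 10^-4 / 0.02442 = 0.01036 mol/L

0.01036 mol/L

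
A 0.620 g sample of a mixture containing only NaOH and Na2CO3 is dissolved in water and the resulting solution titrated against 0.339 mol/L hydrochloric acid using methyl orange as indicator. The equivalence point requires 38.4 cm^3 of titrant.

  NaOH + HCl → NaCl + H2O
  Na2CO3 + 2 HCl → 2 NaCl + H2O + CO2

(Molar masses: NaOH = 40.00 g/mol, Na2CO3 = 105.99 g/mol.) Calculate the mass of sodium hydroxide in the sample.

0.215 g

n(HCl) = 0.0384 × 0.339 = 0.0130 mol
Let x = n(NaOH), y = n(Na2CO3).
Titrant: 1x + 2y = 0.0130;  mass: 40.00x + 105.99y = 0.620
Solving, x = 5.38 × 10^-3 mol, y = 3.82 × 10^-3 mol
mass of NaOH = 5.38 × 10^-3 × 40.00 = 0.215 g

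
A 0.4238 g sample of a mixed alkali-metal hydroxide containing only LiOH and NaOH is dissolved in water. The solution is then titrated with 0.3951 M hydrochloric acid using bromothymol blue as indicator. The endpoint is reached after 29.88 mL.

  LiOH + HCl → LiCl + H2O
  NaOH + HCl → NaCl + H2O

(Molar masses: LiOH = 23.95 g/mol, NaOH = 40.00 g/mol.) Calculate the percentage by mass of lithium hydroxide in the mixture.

n(HCl) = 0.02988 × 0.3951 = 0.01181 mol
Let x = n(LiOH), y = n(NaOH).
Titrant: 1x + 1y = 0.01181;  mass: 23.95x + 40.00y = 0.4238
Solving, x = 3.017 × 10^-3 mol, y = 8.789 × 10^-3 mol
mass of LiOH = 3.017 × 10^-3 × 23.95 = 0.07226 g
% LiOH = 0.07226 / 0.4238 × 100 = 17.05 %

17.05 %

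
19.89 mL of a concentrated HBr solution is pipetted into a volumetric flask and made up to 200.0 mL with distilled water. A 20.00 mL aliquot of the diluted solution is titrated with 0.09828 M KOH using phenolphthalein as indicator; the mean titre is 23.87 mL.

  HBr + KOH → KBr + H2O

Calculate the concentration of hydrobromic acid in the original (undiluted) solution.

n(KOH) = 0.02387 × 0.09828 = 2.346 × 10^-3 mol
n(HBr) in the aliquot = 2.346 × 10^-3 mol (1:1 ratio)
[HBr]_dilute = 2.346 × 10^-3 / 0.02000 = 0.1173 mol/L
Dilution factor = 200.0 / 19.89 = 10.06
[HBr]_stock = 0.1173 × 10.06 = 1.179 mol/L

1.179 M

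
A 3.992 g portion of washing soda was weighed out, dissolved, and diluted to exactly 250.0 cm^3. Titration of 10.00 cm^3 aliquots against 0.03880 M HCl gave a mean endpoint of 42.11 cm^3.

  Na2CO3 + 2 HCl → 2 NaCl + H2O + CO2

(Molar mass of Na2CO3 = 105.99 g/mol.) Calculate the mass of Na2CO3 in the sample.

n(HCl) per titration = 0.04211 × 0.03880 = 1.634 × 10^-3 mol
From the 1:2 ratio, n(Na2CO3) in each aliquot = 1/2 × 1.634 × 10^-3 = 8.169 × 10^-4 mol
n(Na2CO3) in the whole flask = 8.169 × 10^-4 × 250.0/10.00 = 0.02042 mol
mass of Na2CO3 = 0.02042 × 105.99 = 2.165 g

2.165 g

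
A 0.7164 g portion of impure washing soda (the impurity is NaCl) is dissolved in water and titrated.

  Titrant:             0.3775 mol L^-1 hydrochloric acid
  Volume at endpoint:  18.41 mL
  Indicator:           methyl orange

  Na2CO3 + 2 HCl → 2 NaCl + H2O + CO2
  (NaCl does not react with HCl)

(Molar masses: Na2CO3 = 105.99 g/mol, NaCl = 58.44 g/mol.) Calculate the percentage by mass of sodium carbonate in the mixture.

n(HCl) = 0.01841 × 0.3775 = 6.950 × 10^-3 mol
Let x = n(Na2CO3), y = n(NaCl).
Titrant: 2x = 6.950 × 10^-3;  mass: 105.99x + 58.44y = 0.7164
Solving, x = 3.475 × 10^-3 mol, y = 5.956 × 10^-3 mol
mass of Na2CO3 = 3.475 × 10^-3 × 105.99 = 0.3683 g
% Na2CO3 = 0.3683 / 0.7164 × 100 = 51.41 %

51.41 %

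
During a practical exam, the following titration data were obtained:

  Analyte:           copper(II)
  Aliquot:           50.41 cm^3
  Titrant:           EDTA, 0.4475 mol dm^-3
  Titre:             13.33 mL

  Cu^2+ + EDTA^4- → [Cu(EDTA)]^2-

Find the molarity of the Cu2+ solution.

0.1183 mol/L

n(EDTA) = 0.01333 L × 0.4475 mol/L = 5.965 × 10^-3 mol
n(Cu2+) = 5.965 × 10^-3 mol (1:1 mole ratio)
[Cu2+] = 5.965 × 10^-3 mol / 0.05041 L = 0.1183 mol/L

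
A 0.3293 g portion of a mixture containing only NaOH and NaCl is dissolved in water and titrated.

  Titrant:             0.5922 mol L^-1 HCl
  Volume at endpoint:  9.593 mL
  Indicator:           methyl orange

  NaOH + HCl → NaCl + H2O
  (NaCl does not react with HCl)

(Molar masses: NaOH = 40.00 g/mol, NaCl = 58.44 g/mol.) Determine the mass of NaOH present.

n(HCl) = 0.009593 × 0.5922 = 5.681 × 10^-3 mol
Let x = n(NaOH), y = n(NaCl).
Titrant: 1x = 5.681 × 10^-3;  mass: 40.00x + 58.44y = 0.3293
Solving, x = 5.681 × 10^-3 mol, y = 1.746 × 10^-3 mol
mass of NaOH = 5.681 × 10^-3 × 40.00 = 0.2272 g

0.2272 g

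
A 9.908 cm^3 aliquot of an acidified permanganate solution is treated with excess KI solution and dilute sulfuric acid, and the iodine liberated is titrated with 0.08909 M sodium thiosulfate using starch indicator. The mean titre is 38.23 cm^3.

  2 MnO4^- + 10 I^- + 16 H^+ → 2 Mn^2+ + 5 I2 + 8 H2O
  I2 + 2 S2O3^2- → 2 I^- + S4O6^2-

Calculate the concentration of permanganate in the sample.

0.06875 M

n(S2O3^2-) = 0.03823 × 0.08909 = 3.406 × 10^-3 mol
n(I2) = n(S2O3^2-)/2 = 1.703 × 10^-3 mol
From the 2:5 ratio, n(MnO4^-) in the aliquot = 2/5 × 1.703 × 10^-3 = 6.812 × 10^-4 mol
[MnO4^-] = 6.812 × 10^-4 / 0.009908 = 0.06875 mol/L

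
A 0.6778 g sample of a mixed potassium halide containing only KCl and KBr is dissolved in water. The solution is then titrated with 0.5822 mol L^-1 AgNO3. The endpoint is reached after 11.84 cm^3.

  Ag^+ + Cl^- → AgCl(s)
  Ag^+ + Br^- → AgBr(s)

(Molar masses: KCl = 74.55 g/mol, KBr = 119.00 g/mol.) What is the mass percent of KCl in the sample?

n(AgNO3) = 0.01184 × 0.5822 = 6.893 × 10^-3 mol
Let x = n(KCl), y = n(KBr).
Titrant: 1x + 1y = 6.893 × 10^-3;  mass: 74.55x + 119.00y = 0.6778
Solving, x = 3.206 × 10^-3 mol, y = 3.687 × 10^-3 mol
mass of KCl = 3.206 × 10^-3 × 74.55 = 0.2390 g
% KCl = 0.2390 / 0.6778 × 100 = 35.26 %

35.26 %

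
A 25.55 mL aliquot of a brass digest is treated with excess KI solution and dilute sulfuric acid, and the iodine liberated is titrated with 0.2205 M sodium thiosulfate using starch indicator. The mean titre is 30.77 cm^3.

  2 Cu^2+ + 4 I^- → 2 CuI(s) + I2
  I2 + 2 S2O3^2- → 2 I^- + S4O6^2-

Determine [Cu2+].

0.2655 M

n(S2O3^2-) = 0.03077 × 0.2205 = 6.785 × 10^-3 mol
n(I2) = n(S2O3^2-)/2 = 3.392 × 10^-3 mol
From the 2:1 ratio, n(Cu2+) in the aliquot = 2/1 × 3.392 × 10^-3 = 6.785 × 10^-3 mol
[Cu2+] = 6.785 × 10^-3 / 0.02555 = 0.2655 mol/L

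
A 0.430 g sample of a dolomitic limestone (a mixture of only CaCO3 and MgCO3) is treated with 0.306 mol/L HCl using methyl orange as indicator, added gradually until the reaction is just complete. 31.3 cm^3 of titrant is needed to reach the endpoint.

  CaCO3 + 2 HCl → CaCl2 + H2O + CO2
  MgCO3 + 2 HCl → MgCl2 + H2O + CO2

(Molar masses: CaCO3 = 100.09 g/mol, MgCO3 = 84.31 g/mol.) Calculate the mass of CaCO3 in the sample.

0.166 g

n(HCl) = 0.0313 × 0.306 = 9.58 × 10^-3 mol
Let x = n(CaCO3), y = n(MgCO3).
Titrant: 2x + 2y = 9.58 × 10^-3;  mass: 100.09x + 84.31y = 0.430
Solving, x = 1.66 × 10^-3 mol, y = 3.13 × 10^-3 mol
mass of CaCO3 = 1.66 × 10^-3 × 100.09 = 0.166 g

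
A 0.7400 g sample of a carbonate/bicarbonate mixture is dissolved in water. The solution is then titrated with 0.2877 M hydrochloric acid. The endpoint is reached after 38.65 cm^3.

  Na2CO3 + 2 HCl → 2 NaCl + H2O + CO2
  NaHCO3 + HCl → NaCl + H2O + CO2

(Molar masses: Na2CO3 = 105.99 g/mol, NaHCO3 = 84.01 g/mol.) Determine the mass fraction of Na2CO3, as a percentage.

44.83 %

n(HCl) = 0.03865 × 0.2877 = 0.01112 mol
Let x = n(Na2CO3), y = n(NaHCO3).
Titrant: 2x + 1y = 0.01112;  mass: 105.99x + 84.01y = 0.7400
Solving, x = 3.130 × 10^-3 mol, y = 4.859 × 10^-3 mol
mass of Na2CO3 = 3.130 × 10^-3 × 105.99 = 0.3318 g
% Na2CO3 = 0.3318 / 0.7400 × 100 = 44.83 %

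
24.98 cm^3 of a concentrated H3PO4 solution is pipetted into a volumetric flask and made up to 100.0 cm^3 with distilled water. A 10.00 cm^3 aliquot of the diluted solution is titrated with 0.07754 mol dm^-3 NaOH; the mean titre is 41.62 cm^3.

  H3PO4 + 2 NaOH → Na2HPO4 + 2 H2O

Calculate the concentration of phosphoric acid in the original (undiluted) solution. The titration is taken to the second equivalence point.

0.6460 mol/L

n(NaOH) = 0.04162 × 0.07754 = 3.227 × 10^-3 mol
From the 1:2 ratio, n(H3PO4) in the aliquot = 1/2 × 3.227 × 10^-3 = 1.614 × 10^-3 mol
[H3PO4]_dilute = 1.614 × 10^-3 / 0.01000 = 0.1614 mol/L
Dilution factor = 100.0 / 24.98 = 4.003
[H3PO4]_stock = 0.1614 × 4.003 = 0.6460 mol/L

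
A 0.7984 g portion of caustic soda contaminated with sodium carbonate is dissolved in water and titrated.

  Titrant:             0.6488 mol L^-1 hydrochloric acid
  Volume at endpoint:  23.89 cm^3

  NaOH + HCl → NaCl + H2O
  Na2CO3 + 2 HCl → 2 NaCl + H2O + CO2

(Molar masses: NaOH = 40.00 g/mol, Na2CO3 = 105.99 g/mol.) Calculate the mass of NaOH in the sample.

n(HCl) = 0.02389 × 0.6488 = 0.01550 mol
Let x = n(NaOH), y = n(Na2CO3).
Titrant: 1x + 2y = 0.01550;  mass: 40.00x + 105.99y = 0.7984
Solving, x = 1.771 × 10^-3 mol, y = 6.864 × 10^-3 mol
mass of NaOH = 1.771 × 10^-3 × 40.00 = 0.07084 g

0.07084 g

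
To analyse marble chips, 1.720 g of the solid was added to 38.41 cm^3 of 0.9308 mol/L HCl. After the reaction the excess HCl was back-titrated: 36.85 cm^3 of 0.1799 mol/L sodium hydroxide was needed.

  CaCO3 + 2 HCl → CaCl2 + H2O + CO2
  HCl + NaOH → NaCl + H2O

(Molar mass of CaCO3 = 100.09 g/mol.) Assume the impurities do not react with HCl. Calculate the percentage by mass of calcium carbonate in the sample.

n(HCl) added = 0.03841 × 0.9308 = 0.03575 mol
n(NaOH) used in back-titration = 0.03685 × 0.1799 = 6.629 × 10^-3 mol
n(HCl) left over = 6.629 × 10^-3 mol (1:1 ratio)
n(HCl) consumed by analyte = 0.03575 − 6.629 × 10^-3 = 0.02912 mol
From the 1:2 ratio, n(CaCO3) = 1/2 × 0.02912 = 0.01456 mol
mass of CaCO3 = 0.01456 × 100.09 = 1.457 g
% CaCO3 = 1.457 / 1.720 × 100 = 84.74 %

84.74 %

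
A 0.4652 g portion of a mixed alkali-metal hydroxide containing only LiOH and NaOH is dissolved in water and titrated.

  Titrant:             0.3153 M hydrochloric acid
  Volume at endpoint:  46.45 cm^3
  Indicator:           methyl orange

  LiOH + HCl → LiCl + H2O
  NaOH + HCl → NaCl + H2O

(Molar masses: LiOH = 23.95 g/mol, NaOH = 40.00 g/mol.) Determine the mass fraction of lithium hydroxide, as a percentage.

n(HCl) = 0.04645 × 0.3153 = 0.01465 mol
Let x = n(LiOH), y = n(NaOH).
Titrant: 1x + 1y = 0.01465;  mass: 23.95x + 40.00y = 0.4652
Solving, x = 7.516 × 10^-3 mol, y = 7.130 × 10^-3 mol
mass of LiOH = 7.516 × 10^-3 × 23.95 = 0.1800 g
% LiOH = 0.1800 / 0.4652 × 100 = 38.69 %

38.69 %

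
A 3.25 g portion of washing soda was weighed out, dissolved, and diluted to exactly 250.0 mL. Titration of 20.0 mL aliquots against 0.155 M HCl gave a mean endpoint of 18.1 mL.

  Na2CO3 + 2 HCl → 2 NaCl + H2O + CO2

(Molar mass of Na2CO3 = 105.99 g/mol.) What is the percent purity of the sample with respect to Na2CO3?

57.2 %

n(HCl) per titration = 0.0181 × 0.155 = 2.81 × 10^-3 mol
From the 1:2 ratio, n(Na2CO3) in each aliquot = 1/2 × 2.81 × 10^-3 = 1.40 × 10^-3 mol
n(Na2CO3) in the whole flask = 1.40 × 10^-3 × 250.0/20.0 = 0.0175 mol
mass of Na2CO3 = 0.0175 × 105.99 = 1.86 g
% Na2CO3 = 1.86 / 3.25 × 100 = 57.2 %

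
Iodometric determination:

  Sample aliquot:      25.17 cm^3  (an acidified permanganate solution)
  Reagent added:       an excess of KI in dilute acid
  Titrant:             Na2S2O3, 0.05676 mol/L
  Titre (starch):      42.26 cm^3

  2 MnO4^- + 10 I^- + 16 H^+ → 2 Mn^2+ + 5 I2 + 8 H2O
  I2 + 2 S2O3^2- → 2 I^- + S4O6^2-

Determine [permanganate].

0.01906 mol/L

n(S2O3^2-) = 0.04226 × 0.05676 = 2.399 × 10^-3 mol
n(I2) = n(S2O3^2-)/2 = 1.199 × 10^-3 mol
From the 2:5 ratio, n(MnO4^-) in the aliquot = 2/5 × 1.199 × 10^-3 = 4.797 × 10^-4 mol
[MnO4^-] = 4.797 × 10^-4 / 0.02517 = 0.01906 mol/L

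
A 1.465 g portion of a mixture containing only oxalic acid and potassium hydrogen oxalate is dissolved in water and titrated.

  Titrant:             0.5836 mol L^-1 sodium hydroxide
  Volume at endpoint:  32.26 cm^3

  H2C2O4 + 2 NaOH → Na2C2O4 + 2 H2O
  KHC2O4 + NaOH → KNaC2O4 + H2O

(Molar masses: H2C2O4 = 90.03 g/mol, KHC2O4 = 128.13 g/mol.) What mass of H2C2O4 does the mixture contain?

n(NaOH) = 0.03226 × 0.5836 = 0.01883 mol
Let x = n(H2C2O4), y = n(KHC2O4).
Titrant: 2x + 1y = 0.01883;  mass: 90.03x + 128.13y = 1.465
Solving, x = 5.699 × 10^-3 mol, y = 7.430 × 10^-3 mol
mass of H2C2O4 = 5.699 × 10^-3 × 90.03 = 0.5131 g

0.5131 g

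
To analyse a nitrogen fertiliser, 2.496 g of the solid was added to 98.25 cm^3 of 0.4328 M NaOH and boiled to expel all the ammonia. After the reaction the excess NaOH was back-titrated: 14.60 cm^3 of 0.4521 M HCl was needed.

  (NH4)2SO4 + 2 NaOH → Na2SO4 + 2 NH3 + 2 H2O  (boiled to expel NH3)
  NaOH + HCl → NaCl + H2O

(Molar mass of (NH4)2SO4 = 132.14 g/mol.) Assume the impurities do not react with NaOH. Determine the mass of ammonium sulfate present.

n(NaOH) added = 0.09825 × 0.4328 = 0.04252 mol
n(HCl) used in back-titration = 0.01460 × 0.4521 = 6.601 × 10^-3 mol
n(NaOH) left over = 6.601 × 10^-3 mol (1:1 ratio)
n(NaOH) consumed by analyte = 0.04252 − 6.601 × 10^-3 = 0.03592 mol
From the 1:2 ratio, n((NH4)2SO4) = 1/2 × 0.03592 = 0.01796 mol
mass of (NH4)2SO4 = 0.01796 × 132.14 = 2.373 g

2.373 g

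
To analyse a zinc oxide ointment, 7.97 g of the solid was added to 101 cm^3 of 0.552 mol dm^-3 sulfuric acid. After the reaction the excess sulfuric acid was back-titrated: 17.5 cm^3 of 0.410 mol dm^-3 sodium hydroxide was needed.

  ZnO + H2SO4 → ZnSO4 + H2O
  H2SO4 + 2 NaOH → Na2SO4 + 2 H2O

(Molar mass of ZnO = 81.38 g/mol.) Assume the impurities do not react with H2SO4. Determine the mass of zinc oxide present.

n(H2SO4) added = 0.101 × 0.552 = 0.0558 mol
n(NaOH) used in back-titration = 0.0175 × 0.410 = 7.17 × 10^-3 mol
From the 1:2 ratio, n(H2SO4) left over = 1/2 × 7.17 × 10^-3 = 3.59 × 10^-3 mol
n(H2SO4) consumed by analyte = 0.0558 − 3.59 × 10^-3 = 0.0522 mol
n(ZnO) = 0.0522 mol (1:1 ratio)
mass of ZnO = 0.0522 × 81.38 = 4.25 g

4.25 g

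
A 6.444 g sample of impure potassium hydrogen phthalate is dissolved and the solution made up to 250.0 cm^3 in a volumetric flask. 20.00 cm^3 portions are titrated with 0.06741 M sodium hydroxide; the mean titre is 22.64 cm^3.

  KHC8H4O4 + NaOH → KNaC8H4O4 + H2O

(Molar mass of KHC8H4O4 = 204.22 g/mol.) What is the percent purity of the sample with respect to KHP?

60.46 %

n(NaOH) per titration = 0.02264 × 0.06741 = 1.526 × 10^-3 mol
n(KHC8H4O4) in each aliquot = 1.526 × 10^-3 mol (1:1 ratio)
n(KHC8H4O4) in the whole flask = 1.526 × 10^-3 × 250.0/20.00 = 0.01908 mol
mass of KHC8H4O4 = 0.01908 × 204.22 = 3.896 g
% KHC8H4O4 = 3.896 / 6.444 × 100 = 60.46 %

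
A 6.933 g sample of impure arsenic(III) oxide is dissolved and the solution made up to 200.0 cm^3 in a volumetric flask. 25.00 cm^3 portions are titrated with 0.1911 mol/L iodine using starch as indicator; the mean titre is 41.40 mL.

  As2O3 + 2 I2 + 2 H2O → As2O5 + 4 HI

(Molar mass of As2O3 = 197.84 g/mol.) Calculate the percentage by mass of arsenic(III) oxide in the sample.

90.31 %

n(I2) per titration = 0.04140 × 0.1911 = 7.912 × 10^-3 mol
From the 1:2 ratio, n(As2O3) in each aliquot = 1/2 × 7.912 × 10^-3 = 3.956 × 10^-3 mol
n(As2O3) in the whole flask = 3.956 × 10^-3 × 200.0/25.00 = 0.03165 mol
mass of As2O3 = 0.03165 × 197.84 = 6.261 g
% As2O3 = 6.261 / 6.933 × 100 = 90.31 %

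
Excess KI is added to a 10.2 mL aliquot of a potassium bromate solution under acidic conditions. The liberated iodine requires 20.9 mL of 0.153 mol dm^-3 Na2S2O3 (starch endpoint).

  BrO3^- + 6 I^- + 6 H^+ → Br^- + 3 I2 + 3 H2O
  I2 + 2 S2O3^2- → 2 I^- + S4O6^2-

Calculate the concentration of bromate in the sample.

0.0523 mol/L

n(S2O3^2-) = 0.0209 × 0.153 = 3.20 × 10^-3 mol
n(I2) = n(S2O3^2-)/2 = 1.60 × 10^-3 mol
From the 1:3 ratio, n(BrO3^-) in the aliquot = 1/3 × 1.60 × 10^-3 = 5.33 × 10^-4 mol
[BrO3^-] = 5.33 × 10^-4 / 0.0102 = 0.0523 mol/L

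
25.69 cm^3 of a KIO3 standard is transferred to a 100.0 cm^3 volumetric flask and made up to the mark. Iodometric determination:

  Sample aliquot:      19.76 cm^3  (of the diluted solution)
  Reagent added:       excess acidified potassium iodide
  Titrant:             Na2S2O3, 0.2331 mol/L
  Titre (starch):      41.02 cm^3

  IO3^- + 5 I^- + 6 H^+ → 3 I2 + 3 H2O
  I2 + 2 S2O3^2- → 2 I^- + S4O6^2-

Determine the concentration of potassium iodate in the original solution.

n(S2O3^2-) = 0.04102 × 0.2331 = 9.562 × 10^-3 mol
n(I2) = n(S2O3^2-)/2 = 4.781 × 10^-3 mol
From the 1:3 ratio, n(IO3^-) in the aliquot = 1/3 × 4.781 × 10^-3 = 1.594 × 10^-3 mol
[IO3^-]_dilute = 1.594 × 10^-3 / 0.01976 = 0.08065 mol/L
[IO3^-]_original = 0.08065 × 100.0/25.69 = 0.3139 mol/L

0.3139 mol/L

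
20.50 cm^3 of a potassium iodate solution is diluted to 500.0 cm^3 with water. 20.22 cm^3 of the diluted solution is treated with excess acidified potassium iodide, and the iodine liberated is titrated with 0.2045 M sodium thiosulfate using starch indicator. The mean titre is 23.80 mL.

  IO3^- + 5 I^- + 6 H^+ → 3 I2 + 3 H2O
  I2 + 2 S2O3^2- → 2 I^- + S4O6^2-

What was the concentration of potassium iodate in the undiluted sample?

0.9785 M

n(S2O3^2-) = 0.02380 × 0.2045 = 4.867 × 10^-3 mol
n(I2) = n(S2O3^2-)/2 = 2.434 × 10^-3 mol
From the 1:3 ratio, n(IO3^-) in the aliquot = 1/3 × 2.434 × 10^-3 = 8.112 × 10^-4 mol
[IO3^-]_dilute = 8.112 × 10^-4 / 0.02022 = 0.04012 mol/L
[IO3^-]_original = 0.04012 × 500.0/20.50 = 0.9785 mol/L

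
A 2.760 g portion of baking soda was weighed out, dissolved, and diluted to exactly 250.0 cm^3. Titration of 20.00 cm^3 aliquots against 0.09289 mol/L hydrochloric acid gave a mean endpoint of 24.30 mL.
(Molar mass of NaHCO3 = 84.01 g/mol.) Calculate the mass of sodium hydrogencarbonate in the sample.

2.370 g

NaHCO3 + HCl → NaCl + H2O + CO2
n(HCl) per titration = 0.02430 × 0.09289 = 2.257 × 10^-3 mol
n(NaHCO3) in each aliquot = 2.257 × 10^-3 mol (1:1 ratio)
n(NaHCO3) in the whole flask = 2.257 × 10^-3 × 250.0/20.00 = 0.02822 mol
mass of NaHCO3 = 0.02822 × 84.01 = 2.370 g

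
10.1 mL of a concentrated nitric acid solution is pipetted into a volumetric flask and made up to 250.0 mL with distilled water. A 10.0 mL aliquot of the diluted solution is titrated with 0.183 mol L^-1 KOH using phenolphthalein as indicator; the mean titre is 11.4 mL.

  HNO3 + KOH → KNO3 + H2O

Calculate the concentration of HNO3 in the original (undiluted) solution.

5.16 mol/L

n(KOH) = 0.0114 × 0.183 = 2.09 × 10^-3 mol
n(HNO3) in the aliquot = 2.09 × 10^-3 mol (1:1 ratio)
[HNO3]_dilute = 2.09 × 10^-3 / 0.0100 = 0.209 mol/L
Dilution factor = 250.0 / 10.1 = 24.75
[HNO3]_stock = 0.209 × 24.75 = 5.16 mol/L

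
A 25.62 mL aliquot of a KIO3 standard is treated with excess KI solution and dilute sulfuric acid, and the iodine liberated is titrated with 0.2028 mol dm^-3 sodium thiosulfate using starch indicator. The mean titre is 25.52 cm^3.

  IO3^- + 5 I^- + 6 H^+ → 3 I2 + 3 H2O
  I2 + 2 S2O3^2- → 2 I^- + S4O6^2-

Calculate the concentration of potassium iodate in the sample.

0.03367 mol/L

n(S2O3^2-) = 0.02552 × 0.2028 = 5.175 × 10^-3 mol
n(I2) = n(S2O3^2-)/2 = 2.588 × 10^-3 mol
From the 1:3 ratio, n(IO3^-) in the aliquot = 1/3 × 2.588 × 10^-3 = 8.626 × 10^-4 mol
[IO3^-] = 8.626 × 10^-4 / 0.02562 = 0.03367 mol/L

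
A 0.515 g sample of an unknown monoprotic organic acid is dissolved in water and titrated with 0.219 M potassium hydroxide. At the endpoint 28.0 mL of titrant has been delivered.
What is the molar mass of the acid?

84.0 g/mol

n(KOH) = 0.0280 L × 0.219 mol/L = 6.13 × 10^-3 mol
n(HA) = 6.13 × 10^-3 mol (1:1 ratio)
M = m / n = 0.515 g / 6.13 × 10^-3 mol = 84.0 g/mol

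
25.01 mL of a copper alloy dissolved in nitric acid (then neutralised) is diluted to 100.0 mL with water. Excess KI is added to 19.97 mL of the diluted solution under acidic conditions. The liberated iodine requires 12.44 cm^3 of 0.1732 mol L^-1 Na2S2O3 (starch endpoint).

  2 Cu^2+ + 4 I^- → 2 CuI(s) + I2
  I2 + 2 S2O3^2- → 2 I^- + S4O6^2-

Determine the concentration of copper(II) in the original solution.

n(S2O3^2-) = 0.01244 × 0.1732 = 2.155 × 10^-3 mol
n(I2) = n(S2O3^2-)/2 = 1.077 × 10^-3 mol
From the 2:1 ratio, n(Cu2+) in the aliquot = 2/1 × 1.077 × 10^-3 = 2.155 × 10^-3 mol
[Cu2+]_dilute = 2.155 × 10^-3 / 0.01997 = 0.1079 mol/L
[Cu2+]_original = 0.1079 × 100.0/25.01 = 0.4314 mol/L

0.4314 mol/L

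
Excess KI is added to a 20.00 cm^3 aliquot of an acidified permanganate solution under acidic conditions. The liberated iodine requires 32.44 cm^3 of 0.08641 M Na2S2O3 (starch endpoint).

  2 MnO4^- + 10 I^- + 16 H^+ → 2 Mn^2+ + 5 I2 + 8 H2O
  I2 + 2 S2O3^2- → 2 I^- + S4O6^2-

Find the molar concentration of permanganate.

0.02803 M

n(S2O3^2-) = 0.03244 × 0.08641 = 2.803 × 10^-3 mol
n(I2) = n(S2O3^2-)/2 = 1.402 × 10^-3 mol
From the 2:5 ratio, n(MnO4^-) in the aliquot = 2/5 × 1.402 × 10^-3 = 5.606 × 10^-4 mol
[MnO4^-] = 5.606 × 10^-4 / 0.02000 = 0.02803 mol/L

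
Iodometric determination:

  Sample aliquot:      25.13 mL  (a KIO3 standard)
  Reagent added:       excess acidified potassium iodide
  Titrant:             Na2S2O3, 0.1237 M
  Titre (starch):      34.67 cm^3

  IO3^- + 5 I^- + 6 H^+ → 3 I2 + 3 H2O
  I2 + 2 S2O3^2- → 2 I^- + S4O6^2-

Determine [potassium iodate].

0.02844 M

n(S2O3^2-) = 0.03467 × 0.1237 = 4.289 × 10^-3 mol
n(I2) = n(S2O3^2-)/2 = 2.144 × 10^-3 mol
From the 1:3 ratio, n(IO3^-) in the aliquot = 1/3 × 2.144 × 10^-3 = 7.148 × 10^-4 mol
[IO3^-] = 7.148 × 10^-4 / 0.02513 = 0.02844 mol/L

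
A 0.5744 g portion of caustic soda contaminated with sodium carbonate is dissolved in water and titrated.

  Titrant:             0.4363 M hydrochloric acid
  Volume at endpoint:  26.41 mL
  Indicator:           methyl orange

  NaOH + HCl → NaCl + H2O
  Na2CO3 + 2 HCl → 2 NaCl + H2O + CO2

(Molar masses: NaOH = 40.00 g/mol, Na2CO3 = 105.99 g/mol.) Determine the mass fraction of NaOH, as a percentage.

19.42 %

n(HCl) = 0.02641 × 0.4363 = 0.01152 mol
Let x = n(NaOH), y = n(Na2CO3).
Titrant: 1x + 2y = 0.01152;  mass: 40.00x + 105.99y = 0.5744
Solving, x = 2.789 × 10^-3 mol, y = 4.367 × 10^-3 mol
mass of NaOH = 2.789 × 10^-3 × 40.00 = 0.1116 g
% NaOH = 0.1116 / 0.5744 × 100 = 19.42 %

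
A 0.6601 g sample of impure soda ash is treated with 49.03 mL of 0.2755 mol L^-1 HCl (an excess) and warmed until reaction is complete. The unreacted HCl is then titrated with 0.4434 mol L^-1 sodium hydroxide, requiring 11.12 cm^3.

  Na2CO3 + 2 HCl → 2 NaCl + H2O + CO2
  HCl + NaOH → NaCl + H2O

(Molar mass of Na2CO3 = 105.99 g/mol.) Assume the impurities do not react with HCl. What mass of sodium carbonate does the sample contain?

0.4545 g

n(HCl) added = 0.04903 × 0.2755 = 0.01351 mol
n(NaOH) used in back-titration = 0.01112 × 0.4434 = 4.931 × 10^-3 mol
n(HCl) left over = 4.931 × 10^-3 mol (1:1 ratio)
n(HCl) consumed by analyte = 0.01351 − 4.931 × 10^-3 = 8.577 × 10^-3 mol
From the 1:2 ratio, n(Na2CO3) = 1/2 × 8.577 × 10^-3 = 4.289 × 10^-3 mol
mass of Na2CO3 = 4.289 × 10^-3 × 105.99 = 0.4545 g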